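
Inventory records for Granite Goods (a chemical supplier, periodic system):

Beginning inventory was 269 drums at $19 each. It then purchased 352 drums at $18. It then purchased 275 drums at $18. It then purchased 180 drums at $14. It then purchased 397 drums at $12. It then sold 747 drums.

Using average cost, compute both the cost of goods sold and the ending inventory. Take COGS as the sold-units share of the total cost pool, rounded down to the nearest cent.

Sale 1, sell 747: 747/1473 × $23,681.00 → $12,009.30
Ending inventory (cost pool remaining) = $11,671.70

COGS = $12,009.30; ending inventory = $11,671.70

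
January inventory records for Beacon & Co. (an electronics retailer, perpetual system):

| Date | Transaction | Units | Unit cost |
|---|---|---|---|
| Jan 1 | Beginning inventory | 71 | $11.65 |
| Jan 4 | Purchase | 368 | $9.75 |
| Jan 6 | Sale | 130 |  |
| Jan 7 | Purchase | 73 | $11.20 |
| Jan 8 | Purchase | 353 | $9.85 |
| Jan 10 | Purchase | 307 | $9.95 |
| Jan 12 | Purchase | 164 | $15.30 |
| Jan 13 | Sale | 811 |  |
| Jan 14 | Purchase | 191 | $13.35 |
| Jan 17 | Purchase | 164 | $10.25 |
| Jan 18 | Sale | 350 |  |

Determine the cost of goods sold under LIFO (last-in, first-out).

Jan 6, 130 sold [LIFO — newest first]: 130 @ $9.75 = $1,267.50
Jan 13, 811 sold [LIFO — newest first]: 164 @ $15.30 + 307 @ $9.95 + 340 @ $9.85 = $8,912.85
Jan 18, 350 sold [LIFO — newest first]: 164 @ $10.25 + 186 @ $13.35 = $4,164.10
Total COGS = $1,267.50 + $8,912.85 + $4,164.10 = $14,344.45
Ending inventory: 71 @ $11.65 + 238 @ $9.75 + 73 @ $11.20 + 13 @ $9.85 + 5 @ $13.35 = $4,160.05
Check: goods available $18,504.50 = COGS $14,344.45 + ending $4,160.05

COGS = $14,344.45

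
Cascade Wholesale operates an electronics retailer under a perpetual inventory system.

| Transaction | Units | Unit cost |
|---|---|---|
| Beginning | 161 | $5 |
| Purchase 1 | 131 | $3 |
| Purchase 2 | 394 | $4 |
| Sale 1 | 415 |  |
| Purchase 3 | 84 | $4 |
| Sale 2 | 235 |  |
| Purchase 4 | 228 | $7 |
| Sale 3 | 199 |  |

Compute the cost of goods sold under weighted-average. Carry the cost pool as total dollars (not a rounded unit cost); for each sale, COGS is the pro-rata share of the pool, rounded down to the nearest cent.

COGS = $3,815.42

After Beginning: 161 on hand, pool $805.00 (≈ $5.0000 each)
After Purchase 1: 292 on hand, pool $1,198.00 (≈ $4.1027 each)
After Purchase 2: 686 on hand, pool $2,774.00 (≈ $4.0437 each)
Sale 1, sell 415: 415/686 × $2,774.00 → $1,678.14
After Purchase 3: 355 on hand, pool $1,431.86 (≈ $4.0334 each)
Sale 2, sell 235: 235/355 × $1,431.86 → $947.85
After Purchase 4: 348 on hand, pool $2,080.01 (≈ $5.9770 each)
Sale 3, sell 199: 199/348 × $2,080.01 → $1,189.43
Total COGS = $1,678.14 + $947.85 + $1,189.43 = $3,815.42
Ending inventory (cost pool remaining) = $890.58
Check: goods available $4,706.00 = COGS $3,815.42 + ending $890.58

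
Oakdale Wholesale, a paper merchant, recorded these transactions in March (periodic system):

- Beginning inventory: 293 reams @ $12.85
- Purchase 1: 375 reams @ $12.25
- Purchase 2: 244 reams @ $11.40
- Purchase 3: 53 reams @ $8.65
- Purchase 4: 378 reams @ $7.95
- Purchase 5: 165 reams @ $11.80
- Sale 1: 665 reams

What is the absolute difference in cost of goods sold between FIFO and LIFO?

$2,124.90

FIFO COGS: 293 @ $12.85 + 372 @ $12.25 = $8,322.05
LIFO COGS: 165 @ $11.80 + 378 @ $7.95 + 53 @ $8.65 + 69 @ $11.40 = $6,197.15
Difference = |$8,322.05 − $6,197.15| = $2,124.90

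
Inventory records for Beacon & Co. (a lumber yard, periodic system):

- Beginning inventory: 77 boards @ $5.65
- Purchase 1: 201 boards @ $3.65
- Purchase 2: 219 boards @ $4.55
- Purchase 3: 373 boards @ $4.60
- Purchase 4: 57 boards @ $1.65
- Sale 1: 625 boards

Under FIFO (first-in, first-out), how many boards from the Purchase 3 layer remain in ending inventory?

245

Sale 1 (625) [FIFO — oldest first]: 77 @ $5.65 + 201 @ $3.65 + 219 @ $4.55 + 128 @ $4.60 = $2,753.95
Ending inventory: 245 @ $4.60 + 57 @ $1.65 = $1,221.05
Check: goods available $3,975.00 = COGS $2,753.95 + ending $1,221.05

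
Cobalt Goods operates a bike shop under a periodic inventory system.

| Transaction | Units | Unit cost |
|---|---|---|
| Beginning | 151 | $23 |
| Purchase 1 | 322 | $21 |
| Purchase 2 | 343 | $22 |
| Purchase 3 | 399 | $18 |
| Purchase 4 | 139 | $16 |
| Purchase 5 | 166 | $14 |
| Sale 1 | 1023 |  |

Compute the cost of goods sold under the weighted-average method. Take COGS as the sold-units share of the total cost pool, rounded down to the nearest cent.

COGS = $19,861.67

Sale 1, sell 1023: 1023/1520 × $29,511.00 → $19,861.67
Ending inventory (cost pool remaining) = $9,649.33
Check: goods available $29,511.00 = COGS $19,861.67 + ending $9,649.33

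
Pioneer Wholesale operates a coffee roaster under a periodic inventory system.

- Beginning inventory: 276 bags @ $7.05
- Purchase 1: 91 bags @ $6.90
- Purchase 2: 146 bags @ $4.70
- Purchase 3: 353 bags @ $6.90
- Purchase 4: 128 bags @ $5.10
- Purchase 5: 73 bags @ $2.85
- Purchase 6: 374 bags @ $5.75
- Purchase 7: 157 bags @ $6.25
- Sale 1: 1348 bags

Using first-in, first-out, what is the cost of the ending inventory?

Sale 1 (1348) [FIFO — oldest first]: 276 @ $7.05 + 91 @ $6.90 + 146 @ $4.70 + 353 @ $6.90 + 128 @ $5.10 + 73 @ $2.85 + 281 @ $5.75 = $8,172.20
Ending inventory: 93 @ $5.75 + 157 @ $6.25 = $1,516.00

Ending inventory = $1,516.00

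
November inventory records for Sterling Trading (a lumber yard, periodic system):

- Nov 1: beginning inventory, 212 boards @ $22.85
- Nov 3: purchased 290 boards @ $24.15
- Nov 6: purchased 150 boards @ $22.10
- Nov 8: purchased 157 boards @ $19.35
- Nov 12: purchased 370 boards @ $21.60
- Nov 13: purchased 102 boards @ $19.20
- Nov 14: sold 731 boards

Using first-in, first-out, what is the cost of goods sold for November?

Nov 14, 731 sold [FIFO — oldest first]: 212 @ $22.85 + 290 @ $24.15 + 150 @ $22.10 + 79 @ $19.35 = $16,691.35
Ending inventory: 78 @ $19.35 + 370 @ $21.60 + 102 @ $19.20 = $11,459.70
Check: goods available $28,151.05 = COGS $16,691.35 + ending $11,459.70

COGS = $16,691.35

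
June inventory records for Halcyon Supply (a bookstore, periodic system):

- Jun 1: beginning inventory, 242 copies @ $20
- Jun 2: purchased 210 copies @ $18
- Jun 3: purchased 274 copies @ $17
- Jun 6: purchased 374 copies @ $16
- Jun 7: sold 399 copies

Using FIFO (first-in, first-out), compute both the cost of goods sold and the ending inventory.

Jun 7, 399 sold [FIFO — oldest first]: 242 @ $20 + 157 @ $18 = $7,666
Ending inventory: 53 @ $18 + 274 @ $17 + 374 @ $16 = $11,596

COGS = $7,666; ending inventory = $11,596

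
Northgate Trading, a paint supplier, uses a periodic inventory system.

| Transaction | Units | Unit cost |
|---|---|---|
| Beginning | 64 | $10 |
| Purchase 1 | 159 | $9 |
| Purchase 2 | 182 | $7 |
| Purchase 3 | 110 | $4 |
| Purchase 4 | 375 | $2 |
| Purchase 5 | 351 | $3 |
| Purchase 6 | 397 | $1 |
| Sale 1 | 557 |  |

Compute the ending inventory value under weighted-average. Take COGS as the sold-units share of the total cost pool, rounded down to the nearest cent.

Sale 1, sell 557: 557/1638 × $5,985.00 → $2,035.19
Ending inventory (cost pool remaining) = $3,949.81

Ending inventory = $3,949.81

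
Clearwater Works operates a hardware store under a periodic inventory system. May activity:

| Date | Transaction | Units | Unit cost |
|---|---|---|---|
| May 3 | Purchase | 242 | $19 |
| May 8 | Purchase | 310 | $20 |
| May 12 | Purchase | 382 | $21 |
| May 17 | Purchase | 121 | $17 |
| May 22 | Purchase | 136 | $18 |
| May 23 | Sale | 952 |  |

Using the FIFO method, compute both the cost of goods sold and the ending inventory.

COGS = $19,126; ending inventory = $4,199

May 23, 952 sold [FIFO — oldest first]: 242 @ $19 + 310 @ $20 + 382 @ $21 + 18 @ $17 = $19,126
Ending inventory: 103 @ $17 + 136 @ $18 = $4,199
Check: goods available $23,325 = COGS $19,126 + ending $4,199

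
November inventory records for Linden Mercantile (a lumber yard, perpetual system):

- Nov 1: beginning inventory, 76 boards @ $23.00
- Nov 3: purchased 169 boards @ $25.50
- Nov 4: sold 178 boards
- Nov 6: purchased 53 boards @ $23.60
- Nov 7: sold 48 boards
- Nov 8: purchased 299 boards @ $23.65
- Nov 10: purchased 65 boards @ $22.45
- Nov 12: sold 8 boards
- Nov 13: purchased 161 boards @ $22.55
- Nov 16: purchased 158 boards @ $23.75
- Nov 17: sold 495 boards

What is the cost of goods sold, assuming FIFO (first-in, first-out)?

Nov 4, 178 sold [FIFO — oldest first]: 76 @ $23.00 + 102 @ $25.50 = $4,349.00
Nov 7, 48 sold [FIFO — oldest first]: 48 @ $25.50 = $1,224.00
Nov 12, 8 sold [FIFO — oldest first]: 8 @ $25.50 = $204.00
Nov 17, 495 sold [FIFO — oldest first]: 11 @ $25.50 + 53 @ $23.60 + 299 @ $23.65 + 65 @ $22.45 + 67 @ $22.55 = $11,572.75
Total COGS = $4,349.00 + $1,224.00 + $204.00 + $11,572.75 = $17,349.75
Ending inventory: 94 @ $22.55 + 158 @ $23.75 = $5,872.20
Check: goods available $23,221.95 = COGS $17,349.75 + ending $5,872.20

COGS = $17,349.75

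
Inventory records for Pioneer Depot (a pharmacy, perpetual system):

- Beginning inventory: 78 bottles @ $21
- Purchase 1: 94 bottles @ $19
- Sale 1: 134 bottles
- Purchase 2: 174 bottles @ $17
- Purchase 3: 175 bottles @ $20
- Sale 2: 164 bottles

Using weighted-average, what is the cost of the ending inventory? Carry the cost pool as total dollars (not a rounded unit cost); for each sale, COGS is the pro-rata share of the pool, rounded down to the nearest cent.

Ending inventory = $4,157.18

After Beginning: 78 on hand, pool $1,638.00 (≈ $21.0000 each)
After Purchase 1: 172 on hand, pool $3,424.00 (≈ $19.9070 each)
Sale 1, sell 134: 134/172 × $3,424.00 → $2,667.53
After Purchase 2: 212 on hand, pool $3,714.47 (≈ $17.5211 each)
After Purchase 3: 387 on hand, pool $7,214.47 (≈ $18.6420 each)
Sale 2, sell 164: 164/387 × $7,214.47 → $3,057.29
Total COGS = $2,667.53 + $3,057.29 = $5,724.82
Ending inventory (cost pool remaining) = $4,157.18
Check: goods available $9,882.00 = COGS $5,724.82 + ending $4,157.18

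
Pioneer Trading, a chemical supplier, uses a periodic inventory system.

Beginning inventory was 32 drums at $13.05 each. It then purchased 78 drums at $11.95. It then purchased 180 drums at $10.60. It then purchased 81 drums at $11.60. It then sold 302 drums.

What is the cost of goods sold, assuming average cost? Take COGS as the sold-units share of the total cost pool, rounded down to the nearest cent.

COGS = $3,416.67

Sale 1, sell 302: 302/371 × $4,197.30 → $3,416.67
Ending inventory (cost pool remaining) = $780.63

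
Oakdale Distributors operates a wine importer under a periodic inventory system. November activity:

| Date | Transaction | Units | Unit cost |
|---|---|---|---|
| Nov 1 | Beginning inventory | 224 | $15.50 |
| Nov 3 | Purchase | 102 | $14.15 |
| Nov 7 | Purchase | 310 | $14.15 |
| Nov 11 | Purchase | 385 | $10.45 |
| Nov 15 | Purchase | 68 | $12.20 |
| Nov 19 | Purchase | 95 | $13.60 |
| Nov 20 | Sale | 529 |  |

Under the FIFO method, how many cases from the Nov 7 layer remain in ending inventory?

107

Nov 20, 529 sold [FIFO — oldest first]: 224 @ $15.50 + 102 @ $14.15 + 203 @ $14.15 = $7,787.75
Ending inventory: 107 @ $14.15 + 385 @ $10.45 + 68 @ $12.20 + 95 @ $13.60 = $7,658.90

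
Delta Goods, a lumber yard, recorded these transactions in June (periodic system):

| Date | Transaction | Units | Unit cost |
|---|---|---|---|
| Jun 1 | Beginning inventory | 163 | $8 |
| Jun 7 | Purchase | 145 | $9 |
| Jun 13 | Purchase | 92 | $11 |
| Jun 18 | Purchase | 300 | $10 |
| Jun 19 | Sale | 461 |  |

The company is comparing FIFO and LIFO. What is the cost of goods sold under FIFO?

FIFO COGS: 163 @ $8 + 145 @ $9 + 92 @ $11 + 61 @ $10 = $4,231
LIFO COGS: 300 @ $10 + 92 @ $11 + 69 @ $9 = $4,633

COGS = $4,231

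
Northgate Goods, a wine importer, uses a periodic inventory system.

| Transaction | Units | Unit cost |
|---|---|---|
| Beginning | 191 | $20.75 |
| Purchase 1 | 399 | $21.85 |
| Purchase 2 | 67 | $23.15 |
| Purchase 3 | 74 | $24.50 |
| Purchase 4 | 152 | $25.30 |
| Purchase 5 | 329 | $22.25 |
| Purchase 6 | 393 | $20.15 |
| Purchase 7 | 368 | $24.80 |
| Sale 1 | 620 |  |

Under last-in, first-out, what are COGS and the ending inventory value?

Sale 1 (620) [LIFO — newest first]: 368 @ $24.80 + 252 @ $20.15 = $14,204.20
Ending inventory: 191 @ $20.75 + 399 @ $21.85 + 67 @ $23.15 + 74 @ $24.50 + 152 @ $25.30 + 329 @ $22.25 + 141 @ $20.15 = $30,052.45

COGS = $14,204.20; ending inventory = $30,052.45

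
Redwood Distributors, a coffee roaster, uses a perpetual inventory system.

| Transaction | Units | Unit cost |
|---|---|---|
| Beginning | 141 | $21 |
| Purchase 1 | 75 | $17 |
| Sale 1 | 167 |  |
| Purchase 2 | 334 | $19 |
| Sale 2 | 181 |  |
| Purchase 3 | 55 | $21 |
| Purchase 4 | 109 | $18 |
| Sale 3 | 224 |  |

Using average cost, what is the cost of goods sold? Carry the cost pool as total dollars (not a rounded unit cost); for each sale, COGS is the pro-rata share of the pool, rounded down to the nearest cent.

After Beginning: 141 on hand, pool $2,961.00 (≈ $21.0000 each)
After Purchase 1: 216 on hand, pool $4,236.00 (≈ $19.6111 each)
Sale 1, sell 167: 167/216 × $4,236.00 → $3,275.05
After Purchase 2: 383 on hand, pool $7,306.95 (≈ $19.0782 each)
Sale 2, sell 181: 181/383 × $7,306.95 → $3,453.15
After Purchase 3: 257 on hand, pool $5,008.80 (≈ $19.4895 each)
After Purchase 4: 366 on hand, pool $6,970.80 (≈ $19.0459 each)
Sale 3, sell 224: 224/366 × $6,970.80 → $4,266.28
Total COGS = $3,275.05 + $3,453.15 + $4,266.28 = $10,994.48
Ending inventory (cost pool remaining) = $2,704.52

COGS = $10,994.48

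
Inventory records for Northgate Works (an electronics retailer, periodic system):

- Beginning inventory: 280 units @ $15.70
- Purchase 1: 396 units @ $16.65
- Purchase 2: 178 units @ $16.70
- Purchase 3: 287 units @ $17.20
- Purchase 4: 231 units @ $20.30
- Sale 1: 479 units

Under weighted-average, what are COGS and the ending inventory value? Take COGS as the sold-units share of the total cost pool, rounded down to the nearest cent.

COGS = $8,235.06; ending inventory = $15,352.64

Sale 1, sell 479: 479/1372 × $23,587.70 → $8,235.06
Ending inventory (cost pool remaining) = $15,352.64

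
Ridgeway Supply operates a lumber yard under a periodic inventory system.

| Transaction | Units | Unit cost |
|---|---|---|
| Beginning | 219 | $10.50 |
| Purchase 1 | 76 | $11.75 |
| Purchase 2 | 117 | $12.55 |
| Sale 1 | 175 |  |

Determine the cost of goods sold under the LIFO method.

COGS = $2,149.85

Sale 1 (175) [LIFO — newest first]: 117 @ $12.55 + 58 @ $11.75 = $2,149.85
Ending inventory: 219 @ $10.50 + 18 @ $11.75 = $2,511.00
Check: goods available $4,660.85 = COGS $2,149.85 + ending $2,511.00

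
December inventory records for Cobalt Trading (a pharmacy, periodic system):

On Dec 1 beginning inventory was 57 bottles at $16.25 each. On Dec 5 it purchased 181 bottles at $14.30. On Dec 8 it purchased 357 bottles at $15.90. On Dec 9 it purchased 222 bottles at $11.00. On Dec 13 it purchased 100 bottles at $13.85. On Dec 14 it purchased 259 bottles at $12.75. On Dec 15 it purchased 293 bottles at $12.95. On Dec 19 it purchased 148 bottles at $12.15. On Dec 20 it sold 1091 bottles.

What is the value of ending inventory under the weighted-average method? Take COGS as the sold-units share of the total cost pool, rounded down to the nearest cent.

Dec 20, sell 1091: 1091/1617 × $21,912.65 → $14,784.60
Ending inventory (cost pool remaining) = $7,128.05

Ending inventory = $7,128.05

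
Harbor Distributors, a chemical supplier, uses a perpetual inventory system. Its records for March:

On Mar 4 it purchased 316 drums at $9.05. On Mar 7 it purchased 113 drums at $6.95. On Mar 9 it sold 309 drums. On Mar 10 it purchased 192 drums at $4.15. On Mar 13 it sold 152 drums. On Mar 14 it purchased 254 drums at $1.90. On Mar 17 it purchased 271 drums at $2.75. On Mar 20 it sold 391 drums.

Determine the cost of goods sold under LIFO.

COGS = $4,163.20

Mar 9, 309 sold [LIFO — newest first]: 113 @ $6.95 + 196 @ $9.05 = $2,559.15
Mar 13, 152 sold [LIFO — newest first]: 152 @ $4.15 = $630.80
Mar 20, 391 sold [LIFO — newest first]: 271 @ $2.75 + 120 @ $1.90 = $973.25
Total COGS = $2,559.15 + $630.80 + $973.25 = $4,163.20
Ending inventory: 120 @ $9.05 + 40 @ $4.15 + 134 @ $1.90 = $1,506.60
Check: goods available $5,669.80 = COGS $4,163.20 + ending $1,506.60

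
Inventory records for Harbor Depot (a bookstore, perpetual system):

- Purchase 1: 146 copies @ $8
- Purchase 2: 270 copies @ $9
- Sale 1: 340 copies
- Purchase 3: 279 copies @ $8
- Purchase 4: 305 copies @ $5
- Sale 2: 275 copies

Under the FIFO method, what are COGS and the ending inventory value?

Sale 1 (340) [FIFO — oldest first]: 146 @ $8 + 194 @ $9 = $2,914
Sale 2 (275) [FIFO — oldest first]: 76 @ $9 + 199 @ $8 = $2,276
Total COGS = $2,914 + $2,276 = $5,190
Ending inventory: 80 @ $8 + 305 @ $5 = $2,165

COGS = $5,190; ending inventory = $2,165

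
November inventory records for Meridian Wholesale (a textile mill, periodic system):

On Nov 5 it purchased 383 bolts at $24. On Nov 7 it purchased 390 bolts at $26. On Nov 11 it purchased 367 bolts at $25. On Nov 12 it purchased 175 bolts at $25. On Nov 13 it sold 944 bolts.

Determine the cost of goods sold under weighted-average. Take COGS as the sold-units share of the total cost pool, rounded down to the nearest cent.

Nov 13, sell 944: 944/1315 × $32,882.00 → $23,605.02
Ending inventory (cost pool remaining) = $9,276.98

COGS = $23,605.02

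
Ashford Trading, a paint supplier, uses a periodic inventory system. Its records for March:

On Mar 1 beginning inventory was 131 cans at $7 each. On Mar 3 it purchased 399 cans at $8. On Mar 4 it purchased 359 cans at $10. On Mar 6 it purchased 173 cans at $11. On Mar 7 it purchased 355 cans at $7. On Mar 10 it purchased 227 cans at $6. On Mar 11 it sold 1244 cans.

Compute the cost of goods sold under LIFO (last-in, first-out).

Mar 11, 1244 sold [LIFO — newest first]: 227 @ $6 + 355 @ $7 + 173 @ $11 + 359 @ $10 + 130 @ $8 = $10,380
Ending inventory: 131 @ $7 + 269 @ $8 = $3,069
Check: goods available $13,449 = COGS $10,380 + ending $3,069

COGS = $10,380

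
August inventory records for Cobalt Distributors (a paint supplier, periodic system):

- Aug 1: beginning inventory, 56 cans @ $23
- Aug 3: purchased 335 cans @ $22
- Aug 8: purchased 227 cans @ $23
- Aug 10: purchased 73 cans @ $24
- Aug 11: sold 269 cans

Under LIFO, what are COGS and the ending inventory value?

Aug 11, 269 sold [LIFO — newest first]: 73 @ $24 + 196 @ $23 = $6,260
Ending inventory: 56 @ $23 + 335 @ $22 + 31 @ $23 = $9,371

COGS = $6,260; ending inventory = $9,371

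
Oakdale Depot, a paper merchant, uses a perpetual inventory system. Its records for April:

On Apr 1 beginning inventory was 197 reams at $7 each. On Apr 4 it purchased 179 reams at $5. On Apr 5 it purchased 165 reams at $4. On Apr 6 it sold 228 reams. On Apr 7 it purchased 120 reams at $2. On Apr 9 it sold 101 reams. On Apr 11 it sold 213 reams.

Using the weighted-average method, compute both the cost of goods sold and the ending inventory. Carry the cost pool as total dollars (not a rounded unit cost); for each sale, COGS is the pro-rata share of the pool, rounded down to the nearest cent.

COGS = $2,641.52; ending inventory = $532.48

After Apr 1: 197 on hand, pool $1,379.00 (≈ $7.0000 each)
After Apr 4: 376 on hand, pool $2,274.00 (≈ $6.0479 each)
After Apr 5: 541 on hand, pool $2,934.00 (≈ $5.4233 each)
Apr 6, sell 228: 228/541 × $2,934.00 → $1,236.51
After Apr 7: 433 on hand, pool $1,937.49 (≈ $4.4746 each)
Apr 9, sell 101: 101/433 × $1,937.49 → $451.93
Apr 11, sell 213: 213/332 × $1,485.56 → $953.08
Total COGS = $1,236.51 + $451.93 + $953.08 = $2,641.52
Ending inventory (cost pool remaining) = $532.48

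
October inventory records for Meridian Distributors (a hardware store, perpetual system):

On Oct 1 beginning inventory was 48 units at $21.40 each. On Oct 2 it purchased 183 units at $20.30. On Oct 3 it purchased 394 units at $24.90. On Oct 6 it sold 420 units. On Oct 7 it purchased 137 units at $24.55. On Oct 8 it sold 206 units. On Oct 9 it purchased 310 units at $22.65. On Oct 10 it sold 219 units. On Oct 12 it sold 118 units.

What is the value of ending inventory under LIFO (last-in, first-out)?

Ending inventory = $2,265.50

Oct 6, 420 sold [LIFO — newest first]: 394 @ $24.90 + 26 @ $20.30 = $10,338.40
Oct 8, 206 sold [LIFO — newest first]: 137 @ $24.55 + 69 @ $20.30 = $4,764.05
Oct 10, 219 sold [LIFO — newest first]: 219 @ $22.65 = $4,960.35
Oct 12, 118 sold [LIFO — newest first]: 91 @ $22.65 + 27 @ $20.30 = $2,609.25
Total COGS = $10,338.40 + $4,764.05 + $4,960.35 + $2,609.25 = $22,672.05
Ending inventory: 48 @ $21.40 + 61 @ $20.30 = $2,265.50
Check: goods available $24,937.55 = COGS $22,672.05 + ending $2,265.50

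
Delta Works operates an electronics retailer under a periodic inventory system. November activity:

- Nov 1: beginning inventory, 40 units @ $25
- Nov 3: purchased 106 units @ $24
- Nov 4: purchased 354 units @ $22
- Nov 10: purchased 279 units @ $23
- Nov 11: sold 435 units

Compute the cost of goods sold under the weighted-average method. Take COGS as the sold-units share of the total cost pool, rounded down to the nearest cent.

Nov 11, sell 435: 435/779 × $17,749.00 → $9,911.18
Ending inventory (cost pool remaining) = $7,837.82
Check: goods available $17,749.00 = COGS $9,911.18 + ending $7,837.82

COGS = $9,911.18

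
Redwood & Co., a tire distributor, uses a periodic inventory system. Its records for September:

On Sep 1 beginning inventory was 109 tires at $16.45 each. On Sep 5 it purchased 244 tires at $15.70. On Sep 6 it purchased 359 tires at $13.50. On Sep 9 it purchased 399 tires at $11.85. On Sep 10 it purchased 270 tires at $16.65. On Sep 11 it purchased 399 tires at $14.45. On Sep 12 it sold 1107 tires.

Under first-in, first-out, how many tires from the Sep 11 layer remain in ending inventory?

399

Sep 12, 1107 sold [FIFO — oldest first]: 109 @ $16.45 + 244 @ $15.70 + 359 @ $13.50 + 395 @ $11.85 = $15,151.10
Ending inventory: 4 @ $11.85 + 270 @ $16.65 + 399 @ $14.45 = $10,308.45
Check: goods available $25,459.55 = COGS $15,151.10 + ending $10,308.45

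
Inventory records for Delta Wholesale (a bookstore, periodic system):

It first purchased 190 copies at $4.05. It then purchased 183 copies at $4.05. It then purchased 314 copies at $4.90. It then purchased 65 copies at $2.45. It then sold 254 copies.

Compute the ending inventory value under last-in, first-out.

Sale 1 (254) [LIFO — newest first]: 65 @ $2.45 + 189 @ $4.90 = $1,085.35
Ending inventory: 190 @ $4.05 + 183 @ $4.05 + 125 @ $4.90 = $2,123.15
Check: goods available $3,208.50 = COGS $1,085.35 + ending $2,123.15

Ending inventory = $2,123.15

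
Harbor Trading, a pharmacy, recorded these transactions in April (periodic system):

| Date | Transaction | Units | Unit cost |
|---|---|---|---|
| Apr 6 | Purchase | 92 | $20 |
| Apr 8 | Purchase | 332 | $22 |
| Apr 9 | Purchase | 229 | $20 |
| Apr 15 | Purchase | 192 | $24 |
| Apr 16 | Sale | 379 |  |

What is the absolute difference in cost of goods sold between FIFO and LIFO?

$194

FIFO COGS: 92 @ $20 + 287 @ $22 = $8,154
LIFO COGS: 192 @ $24 + 187 @ $20 = $8,348
Difference = |$8,154 − $8,348| = $194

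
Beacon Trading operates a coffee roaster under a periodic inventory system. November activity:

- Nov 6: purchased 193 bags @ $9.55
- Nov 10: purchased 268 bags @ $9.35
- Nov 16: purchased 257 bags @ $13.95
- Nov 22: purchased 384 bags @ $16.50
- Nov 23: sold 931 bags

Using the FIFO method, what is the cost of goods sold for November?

COGS = $11,448.60

Nov 23, 931 sold [FIFO — oldest first]: 193 @ $9.55 + 268 @ $9.35 + 257 @ $13.95 + 213 @ $16.50 = $11,448.60
Ending inventory: 171 @ $16.50 = $2,821.50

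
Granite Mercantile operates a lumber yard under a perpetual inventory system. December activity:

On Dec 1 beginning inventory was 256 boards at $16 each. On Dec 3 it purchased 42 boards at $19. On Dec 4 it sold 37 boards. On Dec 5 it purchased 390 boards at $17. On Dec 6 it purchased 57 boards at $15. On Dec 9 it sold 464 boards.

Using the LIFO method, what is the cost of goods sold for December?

COGS = $8,475

Dec 4, 37 sold [LIFO — newest first]: 37 @ $19 = $703
Dec 9, 464 sold [LIFO — newest first]: 57 @ $15 + 390 @ $17 + 5 @ $19 + 12 @ $16 = $7,772
Total COGS = $703 + $7,772 = $8,475
Ending inventory: 244 @ $16 = $3,904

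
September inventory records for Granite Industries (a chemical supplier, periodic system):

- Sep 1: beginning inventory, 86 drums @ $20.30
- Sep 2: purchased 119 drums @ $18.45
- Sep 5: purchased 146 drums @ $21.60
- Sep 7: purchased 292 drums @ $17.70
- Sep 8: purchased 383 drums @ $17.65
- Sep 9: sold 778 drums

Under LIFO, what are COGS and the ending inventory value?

Sep 9, 778 sold [LIFO — newest first]: 383 @ $17.65 + 292 @ $17.70 + 103 @ $21.60 = $14,153.15
Ending inventory: 86 @ $20.30 + 119 @ $18.45 + 43 @ $21.60 = $4,870.15
Check: goods available $19,023.30 = COGS $14,153.15 + ending $4,870.15

COGS = $14,153.15; ending inventory = $4,870.15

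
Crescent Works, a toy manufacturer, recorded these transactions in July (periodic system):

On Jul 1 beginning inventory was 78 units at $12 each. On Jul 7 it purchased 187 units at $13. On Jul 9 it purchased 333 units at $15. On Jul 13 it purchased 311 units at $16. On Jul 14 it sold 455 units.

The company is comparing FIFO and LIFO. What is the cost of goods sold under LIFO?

COGS = $7,136

FIFO COGS: 78 @ $12 + 187 @ $13 + 190 @ $15 = $6,217
LIFO COGS: 311 @ $16 + 144 @ $15 = $7,136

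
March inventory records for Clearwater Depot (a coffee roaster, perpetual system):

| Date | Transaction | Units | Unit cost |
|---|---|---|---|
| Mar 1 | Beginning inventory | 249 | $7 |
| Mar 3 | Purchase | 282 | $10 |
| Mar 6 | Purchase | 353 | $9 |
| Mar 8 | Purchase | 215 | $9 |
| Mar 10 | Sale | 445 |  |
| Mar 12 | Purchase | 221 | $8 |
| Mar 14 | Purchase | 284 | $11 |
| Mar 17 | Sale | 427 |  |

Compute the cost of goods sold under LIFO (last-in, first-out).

Mar 10, 445 sold [LIFO — newest first]: 215 @ $9 + 230 @ $9 = $4,005
Mar 17, 427 sold [LIFO — newest first]: 284 @ $11 + 143 @ $8 = $4,268
Total COGS = $4,005 + $4,268 = $8,273
Ending inventory: 249 @ $7 + 282 @ $10 + 123 @ $9 + 78 @ $8 = $6,294

COGS = $8,273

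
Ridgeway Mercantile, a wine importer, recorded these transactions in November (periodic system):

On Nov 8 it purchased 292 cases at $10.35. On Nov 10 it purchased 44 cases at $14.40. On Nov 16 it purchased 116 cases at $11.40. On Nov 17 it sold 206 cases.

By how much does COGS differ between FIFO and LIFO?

$300.00

FIFO COGS: 206 @ $10.35 = $2,132.10
LIFO COGS: 116 @ $11.40 + 44 @ $14.40 + 46 @ $10.35 = $2,432.10
Difference = |$2,132.10 − $2,432.10| = $300.00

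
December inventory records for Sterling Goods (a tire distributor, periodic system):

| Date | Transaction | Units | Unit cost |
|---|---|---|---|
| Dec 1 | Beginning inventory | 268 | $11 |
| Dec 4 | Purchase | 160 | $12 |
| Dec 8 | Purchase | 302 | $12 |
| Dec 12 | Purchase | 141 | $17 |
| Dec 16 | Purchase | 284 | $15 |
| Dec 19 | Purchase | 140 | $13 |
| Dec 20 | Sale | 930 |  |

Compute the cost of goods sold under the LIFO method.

COGS = $12,857

Dec 20, 930 sold [LIFO — newest first]: 140 @ $13 + 284 @ $15 + 141 @ $17 + 302 @ $12 + 63 @ $12 = $12,857
Ending inventory: 268 @ $11 + 97 @ $12 = $4,112
Check: goods available $16,969 = COGS $12,857 + ending $4,112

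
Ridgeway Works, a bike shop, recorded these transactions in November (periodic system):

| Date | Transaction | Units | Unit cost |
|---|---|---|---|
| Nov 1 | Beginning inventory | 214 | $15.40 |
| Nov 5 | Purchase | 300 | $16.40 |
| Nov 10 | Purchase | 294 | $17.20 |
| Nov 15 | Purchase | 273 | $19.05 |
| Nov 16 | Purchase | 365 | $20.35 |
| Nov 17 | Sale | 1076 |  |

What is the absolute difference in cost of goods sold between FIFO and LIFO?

FIFO COGS: 214 @ $15.40 + 300 @ $16.40 + 294 @ $17.20 + 268 @ $19.05 = $18,377.80
LIFO COGS: 365 @ $20.35 + 273 @ $19.05 + 294 @ $17.20 + 144 @ $16.40 = $20,046.80
Difference = |$18,377.80 − $20,046.80| = $1,669.00

$1,669.00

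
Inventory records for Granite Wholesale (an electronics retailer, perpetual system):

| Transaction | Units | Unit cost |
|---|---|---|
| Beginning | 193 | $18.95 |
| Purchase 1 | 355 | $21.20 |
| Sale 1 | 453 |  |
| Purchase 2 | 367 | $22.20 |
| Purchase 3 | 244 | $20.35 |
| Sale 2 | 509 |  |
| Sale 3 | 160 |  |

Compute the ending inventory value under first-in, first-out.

Sale 1 (453) [FIFO — oldest first]: 193 @ $18.95 + 260 @ $21.20 = $9,169.35
Sale 2 (509) [FIFO — oldest first]: 95 @ $21.20 + 367 @ $22.20 + 47 @ $20.35 = $11,117.85
Sale 3 (160) [FIFO — oldest first]: 160 @ $20.35 = $3,256.00
Total COGS = $9,169.35 + $11,117.85 + $3,256.00 = $23,543.20
Ending inventory: 37 @ $20.35 = $752.95

Ending inventory = $752.95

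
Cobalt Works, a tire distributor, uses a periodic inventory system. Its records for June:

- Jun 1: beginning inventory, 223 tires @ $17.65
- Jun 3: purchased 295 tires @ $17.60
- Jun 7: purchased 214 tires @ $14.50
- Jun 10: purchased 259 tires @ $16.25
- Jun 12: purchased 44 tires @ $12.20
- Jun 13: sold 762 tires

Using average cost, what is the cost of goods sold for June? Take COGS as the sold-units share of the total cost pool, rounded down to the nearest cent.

COGS = $12,498.64

Jun 13, sell 762: 762/1035 × $16,976.50 → $12,498.64
Ending inventory (cost pool remaining) = $4,477.86
Check: goods available $16,976.50 = COGS $12,498.64 + ending $4,477.86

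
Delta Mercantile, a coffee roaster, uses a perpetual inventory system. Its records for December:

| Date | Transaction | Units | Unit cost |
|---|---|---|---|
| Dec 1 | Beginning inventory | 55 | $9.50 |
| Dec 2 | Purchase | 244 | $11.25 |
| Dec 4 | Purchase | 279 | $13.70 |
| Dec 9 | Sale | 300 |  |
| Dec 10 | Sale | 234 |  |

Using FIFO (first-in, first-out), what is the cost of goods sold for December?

COGS = $6,487.00

Dec 9, 300 sold [FIFO — oldest first]: 55 @ $9.50 + 244 @ $11.25 + 1 @ $13.70 = $3,281.20
Dec 10, 234 sold [FIFO — oldest first]: 234 @ $13.70 = $3,205.80
Total COGS = $3,281.20 + $3,205.80 = $6,487.00
Ending inventory: 44 @ $13.70 = $602.80
Check: goods available $7,089.80 = COGS $6,487.00 + ending $602.80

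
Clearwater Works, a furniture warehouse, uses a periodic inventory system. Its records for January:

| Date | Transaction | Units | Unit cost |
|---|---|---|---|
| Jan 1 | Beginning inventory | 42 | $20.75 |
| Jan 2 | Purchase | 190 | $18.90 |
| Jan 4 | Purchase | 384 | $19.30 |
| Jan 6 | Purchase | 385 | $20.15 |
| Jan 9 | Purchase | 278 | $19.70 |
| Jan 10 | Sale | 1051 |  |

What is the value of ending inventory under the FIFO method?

Jan 10, 1051 sold [FIFO — oldest first]: 42 @ $20.75 + 190 @ $18.90 + 384 @ $19.30 + 385 @ $20.15 + 50 @ $19.70 = $20,616.45
Ending inventory: 228 @ $19.70 = $4,491.60
Check: goods available $25,108.05 = COGS $20,616.45 + ending $4,491.60

Ending inventory = $4,491.60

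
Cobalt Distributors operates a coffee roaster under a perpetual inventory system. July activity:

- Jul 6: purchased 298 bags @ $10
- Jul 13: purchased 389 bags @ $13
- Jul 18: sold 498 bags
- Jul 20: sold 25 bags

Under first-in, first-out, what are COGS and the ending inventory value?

Jul 18, 498 sold [FIFO — oldest first]: 298 @ $10 + 200 @ $13 = $5,580
Jul 20, 25 sold [FIFO — oldest first]: 25 @ $13 = $325
Total COGS = $5,580 + $325 = $5,905
Ending inventory: 164 @ $13 = $2,132

COGS = $5,905; ending inventory = $2,132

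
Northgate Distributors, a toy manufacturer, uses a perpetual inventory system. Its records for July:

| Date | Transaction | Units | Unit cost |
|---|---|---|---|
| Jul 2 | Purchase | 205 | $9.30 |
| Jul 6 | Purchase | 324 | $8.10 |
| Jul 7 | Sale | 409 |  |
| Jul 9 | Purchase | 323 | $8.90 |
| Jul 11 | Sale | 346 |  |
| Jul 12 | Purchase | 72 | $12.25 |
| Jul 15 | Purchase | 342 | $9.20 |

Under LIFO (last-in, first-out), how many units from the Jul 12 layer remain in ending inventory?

72

Jul 7, 409 sold [LIFO — newest first]: 324 @ $8.10 + 85 @ $9.30 = $3,414.90
Jul 11, 346 sold [LIFO — newest first]: 323 @ $8.90 + 23 @ $9.30 = $3,088.60
Total COGS = $3,414.90 + $3,088.60 = $6,503.50
Ending inventory: 97 @ $9.30 + 72 @ $12.25 + 342 @ $9.20 = $4,930.50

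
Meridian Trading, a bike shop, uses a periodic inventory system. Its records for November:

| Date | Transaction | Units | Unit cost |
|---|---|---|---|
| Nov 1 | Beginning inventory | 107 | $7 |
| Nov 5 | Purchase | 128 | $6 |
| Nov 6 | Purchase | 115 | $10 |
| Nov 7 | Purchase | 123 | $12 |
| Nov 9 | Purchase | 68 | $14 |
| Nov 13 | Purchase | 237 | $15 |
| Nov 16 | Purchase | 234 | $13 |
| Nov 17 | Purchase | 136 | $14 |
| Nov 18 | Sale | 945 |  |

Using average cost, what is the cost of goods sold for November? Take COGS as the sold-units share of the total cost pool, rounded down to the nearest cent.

COGS = $11,191.82

Nov 18, sell 945: 945/1148 × $13,596.00 → $11,191.82
Ending inventory (cost pool remaining) = $2,404.18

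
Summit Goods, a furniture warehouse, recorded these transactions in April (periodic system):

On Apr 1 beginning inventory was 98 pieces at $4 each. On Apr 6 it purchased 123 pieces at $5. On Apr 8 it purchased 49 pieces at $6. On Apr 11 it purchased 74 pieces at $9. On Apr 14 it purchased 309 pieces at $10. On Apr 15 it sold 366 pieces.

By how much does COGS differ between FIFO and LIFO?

$1,416

FIFO COGS: 98 @ $4 + 123 @ $5 + 49 @ $6 + 74 @ $9 + 22 @ $10 = $2,187
LIFO COGS: 309 @ $10 + 57 @ $9 = $3,603
Difference = |$2,187 − $3,603| = $1,416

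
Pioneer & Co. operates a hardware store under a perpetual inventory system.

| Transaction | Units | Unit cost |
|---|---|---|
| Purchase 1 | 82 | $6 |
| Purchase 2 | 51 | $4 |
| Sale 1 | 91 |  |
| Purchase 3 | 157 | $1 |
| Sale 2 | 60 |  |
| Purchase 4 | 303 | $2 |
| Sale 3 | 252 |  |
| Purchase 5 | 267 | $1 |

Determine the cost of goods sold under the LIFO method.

COGS = $1,008

Sale 1 (91) [LIFO — newest first]: 51 @ $4 + 40 @ $6 = $444
Sale 2 (60) [LIFO — newest first]: 60 @ $1 = $60
Sale 3 (252) [LIFO — newest first]: 252 @ $2 = $504
Total COGS = $444 + $60 + $504 = $1,008
Ending inventory: 42 @ $6 + 97 @ $1 + 51 @ $2 + 267 @ $1 = $718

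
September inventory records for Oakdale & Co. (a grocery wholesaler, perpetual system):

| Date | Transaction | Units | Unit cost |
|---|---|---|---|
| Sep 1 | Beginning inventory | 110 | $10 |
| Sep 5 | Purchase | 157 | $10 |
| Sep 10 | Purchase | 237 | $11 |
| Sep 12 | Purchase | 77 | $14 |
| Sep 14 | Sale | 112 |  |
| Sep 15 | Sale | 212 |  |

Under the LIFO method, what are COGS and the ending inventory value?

Sep 14, 112 sold [LIFO — newest first]: 77 @ $14 + 35 @ $11 = $1,463
Sep 15, 212 sold [LIFO — newest first]: 202 @ $11 + 10 @ $10 = $2,322
Total COGS = $1,463 + $2,322 = $3,785
Ending inventory: 110 @ $10 + 147 @ $10 = $2,570

COGS = $3,785; ending inventory = $2,570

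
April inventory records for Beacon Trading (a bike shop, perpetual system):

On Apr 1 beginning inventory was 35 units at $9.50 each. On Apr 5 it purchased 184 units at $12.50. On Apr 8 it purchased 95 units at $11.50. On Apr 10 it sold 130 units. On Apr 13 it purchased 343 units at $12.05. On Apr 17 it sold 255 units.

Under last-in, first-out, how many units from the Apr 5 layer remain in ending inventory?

Apr 10, 130 sold [LIFO — newest first]: 95 @ $11.50 + 35 @ $12.50 = $1,530.00
Apr 17, 255 sold [LIFO — newest first]: 255 @ $12.05 = $3,072.75
Total COGS = $1,530.00 + $3,072.75 = $4,602.75
Ending inventory: 35 @ $9.50 + 149 @ $12.50 + 88 @ $12.05 = $3,255.40

149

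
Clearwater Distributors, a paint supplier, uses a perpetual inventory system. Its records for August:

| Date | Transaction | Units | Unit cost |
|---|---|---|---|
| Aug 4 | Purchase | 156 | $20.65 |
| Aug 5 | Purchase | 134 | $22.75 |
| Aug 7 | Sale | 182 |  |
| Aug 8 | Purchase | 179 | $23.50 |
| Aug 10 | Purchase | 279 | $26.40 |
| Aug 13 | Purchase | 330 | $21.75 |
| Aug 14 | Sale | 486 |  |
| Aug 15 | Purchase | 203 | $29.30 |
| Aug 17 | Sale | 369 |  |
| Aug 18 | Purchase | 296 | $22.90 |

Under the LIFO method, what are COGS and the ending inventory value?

Aug 7, 182 sold [LIFO — newest first]: 134 @ $22.75 + 48 @ $20.65 = $4,039.70
Aug 14, 486 sold [LIFO — newest first]: 330 @ $21.75 + 156 @ $26.40 = $11,295.90
Aug 17, 369 sold [LIFO — newest first]: 203 @ $29.30 + 123 @ $26.40 + 43 @ $23.50 = $10,205.60
Total COGS = $4,039.70 + $11,295.90 + $10,205.60 = $25,541.20
Ending inventory: 108 @ $20.65 + 136 @ $23.50 + 296 @ $22.90 = $12,204.60
Check: goods available $37,745.80 = COGS $25,541.20 + ending $12,204.60

COGS = $25,541.20; ending inventory = $12,204.60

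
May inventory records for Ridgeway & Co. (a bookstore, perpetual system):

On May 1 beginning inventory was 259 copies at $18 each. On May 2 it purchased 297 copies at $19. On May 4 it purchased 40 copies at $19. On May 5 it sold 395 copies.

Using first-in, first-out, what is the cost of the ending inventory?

Ending inventory = $3,819

May 5, 395 sold [FIFO — oldest first]: 259 @ $18 + 136 @ $19 = $7,246
Ending inventory: 161 @ $19 + 40 @ $19 = $3,819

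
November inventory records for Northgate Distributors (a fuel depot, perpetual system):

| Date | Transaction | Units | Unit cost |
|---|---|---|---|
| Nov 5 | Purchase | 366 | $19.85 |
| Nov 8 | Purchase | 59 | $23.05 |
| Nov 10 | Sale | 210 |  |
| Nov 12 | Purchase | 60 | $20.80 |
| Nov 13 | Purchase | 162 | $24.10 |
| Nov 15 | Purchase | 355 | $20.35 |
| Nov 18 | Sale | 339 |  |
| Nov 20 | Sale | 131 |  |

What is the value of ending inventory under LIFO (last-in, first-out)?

Nov 10, 210 sold [LIFO — newest first]: 59 @ $23.05 + 151 @ $19.85 = $4,357.30
Nov 18, 339 sold [LIFO — newest first]: 339 @ $20.35 = $6,898.65
Nov 20, 131 sold [LIFO — newest first]: 16 @ $20.35 + 115 @ $24.10 = $3,097.10
Total COGS = $4,357.30 + $6,898.65 + $3,097.10 = $14,353.05
Ending inventory: 215 @ $19.85 + 60 @ $20.80 + 47 @ $24.10 = $6,648.45
Check: goods available $21,001.50 = COGS $14,353.05 + ending $6,648.45

Ending inventory = $6,648.45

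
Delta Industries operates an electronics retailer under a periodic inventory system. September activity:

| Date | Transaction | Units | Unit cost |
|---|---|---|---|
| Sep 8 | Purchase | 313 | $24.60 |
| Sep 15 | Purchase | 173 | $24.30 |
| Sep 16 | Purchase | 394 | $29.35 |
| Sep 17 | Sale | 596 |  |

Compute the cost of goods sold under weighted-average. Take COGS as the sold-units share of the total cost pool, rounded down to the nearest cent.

COGS = $15,893.96

Sep 17, sell 596: 596/880 × $23,467.60 → $15,893.96
Ending inventory (cost pool remaining) = $7,573.64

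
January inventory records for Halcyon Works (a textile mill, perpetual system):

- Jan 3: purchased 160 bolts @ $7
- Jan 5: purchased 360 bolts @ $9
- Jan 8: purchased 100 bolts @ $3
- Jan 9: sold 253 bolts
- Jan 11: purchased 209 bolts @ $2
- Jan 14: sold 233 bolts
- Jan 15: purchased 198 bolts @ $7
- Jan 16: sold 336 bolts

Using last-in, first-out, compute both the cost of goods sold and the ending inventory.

Jan 9, 253 sold [LIFO — newest first]: 100 @ $3 + 153 @ $9 = $1,677
Jan 14, 233 sold [LIFO — newest first]: 209 @ $2 + 24 @ $9 = $634
Jan 16, 336 sold [LIFO — newest first]: 198 @ $7 + 138 @ $9 = $2,628
Total COGS = $1,677 + $634 + $2,628 = $4,939
Ending inventory: 160 @ $7 + 45 @ $9 = $1,525

COGS = $4,939; ending inventory = $1,525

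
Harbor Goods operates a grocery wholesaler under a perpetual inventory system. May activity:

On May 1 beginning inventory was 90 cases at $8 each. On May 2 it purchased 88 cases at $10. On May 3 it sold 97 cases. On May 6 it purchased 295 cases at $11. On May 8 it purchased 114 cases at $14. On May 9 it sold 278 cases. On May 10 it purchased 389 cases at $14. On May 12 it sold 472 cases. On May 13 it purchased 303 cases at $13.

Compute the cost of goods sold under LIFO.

May 3, 97 sold [LIFO — newest first]: 88 @ $10 + 9 @ $8 = $952
May 9, 278 sold [LIFO — newest first]: 114 @ $14 + 164 @ $11 = $3,400
May 12, 472 sold [LIFO — newest first]: 389 @ $14 + 83 @ $11 = $6,359
Total COGS = $952 + $3,400 + $6,359 = $10,711
Ending inventory: 81 @ $8 + 48 @ $11 + 303 @ $13 = $5,115

COGS = $10,711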